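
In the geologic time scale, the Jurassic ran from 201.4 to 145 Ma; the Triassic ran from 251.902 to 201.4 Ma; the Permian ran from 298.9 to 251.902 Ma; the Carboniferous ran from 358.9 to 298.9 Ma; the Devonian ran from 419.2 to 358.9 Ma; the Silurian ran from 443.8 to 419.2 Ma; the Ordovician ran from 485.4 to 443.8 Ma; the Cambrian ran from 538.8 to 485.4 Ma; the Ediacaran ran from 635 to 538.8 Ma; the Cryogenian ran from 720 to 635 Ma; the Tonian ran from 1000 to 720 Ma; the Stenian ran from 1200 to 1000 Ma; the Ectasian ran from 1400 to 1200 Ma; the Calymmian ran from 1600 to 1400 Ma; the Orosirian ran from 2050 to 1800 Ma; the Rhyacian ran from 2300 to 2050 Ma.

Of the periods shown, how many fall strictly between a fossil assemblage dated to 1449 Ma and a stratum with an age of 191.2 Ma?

12

The older date is 1449 Ma and the younger is 191.2 Ma.
Periods with start < 1449 and end > 191.2 Ma: Ectasian (1400–1200), Stenian (1200–1000), Tonian (1000–720), Cryogenian (720–635), Ediacaran (635–538.8), Cambrian (538.8–485.4), Ordovician (485.4–443.8), Silurian (443.8–419.2), Devonian (419.2–358.9), Carboniferous (358.9–298.9), Permian (298.9–251.902), Triassic (251.902–201.4).
That is 12 complete periods.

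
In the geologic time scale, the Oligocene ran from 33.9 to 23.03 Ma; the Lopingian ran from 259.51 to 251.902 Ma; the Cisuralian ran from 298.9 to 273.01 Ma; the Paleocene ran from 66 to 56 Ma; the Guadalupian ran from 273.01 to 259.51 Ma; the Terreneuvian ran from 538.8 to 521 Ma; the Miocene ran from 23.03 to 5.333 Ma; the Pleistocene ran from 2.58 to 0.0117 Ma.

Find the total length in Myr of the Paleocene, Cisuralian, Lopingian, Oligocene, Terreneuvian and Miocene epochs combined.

Duration is start − end for each: (66 − 56) + (298.9 − 273.01) + (259.51 − 251.902) + (33.9 − 23.03) + (538.8 − 521) + (23.03 − 5.333).
That is 10 + 25.89 + 7.608 + 10.87 + 17.8 + 17.697, which totals 89.865 million years.

89.865 million years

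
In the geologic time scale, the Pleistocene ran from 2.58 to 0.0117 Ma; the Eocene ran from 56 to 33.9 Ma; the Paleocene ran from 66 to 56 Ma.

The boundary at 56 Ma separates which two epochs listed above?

Paleocene and Eocene

The Paleocene ends at 56 Ma and the Eocene begins at 56 Ma, so they share that boundary.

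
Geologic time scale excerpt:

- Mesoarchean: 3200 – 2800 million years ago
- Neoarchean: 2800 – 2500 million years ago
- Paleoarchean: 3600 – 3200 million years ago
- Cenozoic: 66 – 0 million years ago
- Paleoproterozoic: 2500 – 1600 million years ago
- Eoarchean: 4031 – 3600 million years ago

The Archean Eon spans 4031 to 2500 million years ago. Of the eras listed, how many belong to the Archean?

4

Eras inside 4031–2500 Ma: Eoarchean, Paleoarchean, Mesoarchean, Neoarchean — 4 in total.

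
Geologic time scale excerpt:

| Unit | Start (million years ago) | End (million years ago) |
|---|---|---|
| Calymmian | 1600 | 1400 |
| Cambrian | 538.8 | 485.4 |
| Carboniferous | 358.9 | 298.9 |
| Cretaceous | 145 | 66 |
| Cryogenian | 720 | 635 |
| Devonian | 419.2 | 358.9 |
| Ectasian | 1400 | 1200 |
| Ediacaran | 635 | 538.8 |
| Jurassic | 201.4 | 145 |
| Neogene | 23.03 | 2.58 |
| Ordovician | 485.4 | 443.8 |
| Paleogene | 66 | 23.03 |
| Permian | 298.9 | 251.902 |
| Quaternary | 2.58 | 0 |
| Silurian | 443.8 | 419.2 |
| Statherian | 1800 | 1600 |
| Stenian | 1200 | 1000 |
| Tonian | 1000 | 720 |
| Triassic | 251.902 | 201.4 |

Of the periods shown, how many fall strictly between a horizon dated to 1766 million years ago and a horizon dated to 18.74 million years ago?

16

The older date is 1766 Ma and the younger is 18.74 Ma.
Periods with start < 1766 and end > 18.74 Ma: Calymmian (1600–1400), Ectasian (1400–1200), Stenian (1200–1000), Tonian (1000–720), Cryogenian (720–635), Ediacaran (635–538.8), Cambrian (538.8–485.4), Ordovician (485.4–443.8), Silurian (443.8–419.2), Devonian (419.2–358.9), Carboniferous (358.9–298.9), Permian (298.9–251.902), Triassic (251.902–201.4), Jurassic (201.4–145), Cretaceous (145–66), Paleogene (66–23.03).
That is 16 complete periods.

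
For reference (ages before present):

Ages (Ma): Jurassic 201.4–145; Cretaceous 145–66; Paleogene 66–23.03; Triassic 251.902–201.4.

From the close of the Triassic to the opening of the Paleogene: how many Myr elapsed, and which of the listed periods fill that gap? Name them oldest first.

The Triassic closes at 201.4 Ma and the Paleogene opens at 66 Ma, so the interval is 201.4 − 66 = 135.4 Myr.
A period fits inside if it starts at or after 201.4 Ma and ends at or before 66 Ma; oldest first that gives Jurassic, Cretaceous.

135.4 million years; Jurassic, Cretaceous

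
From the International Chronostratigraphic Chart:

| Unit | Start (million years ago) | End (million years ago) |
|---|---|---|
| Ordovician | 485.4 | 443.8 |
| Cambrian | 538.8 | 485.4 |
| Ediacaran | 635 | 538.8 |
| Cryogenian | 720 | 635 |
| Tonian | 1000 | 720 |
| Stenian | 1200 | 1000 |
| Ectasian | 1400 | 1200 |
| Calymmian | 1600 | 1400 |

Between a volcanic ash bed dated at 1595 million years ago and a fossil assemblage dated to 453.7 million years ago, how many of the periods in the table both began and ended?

The older date is 1595 Ma and the younger is 453.7 Ma.
Periods with start < 1595 and end > 453.7 Ma: Ectasian (1400–1200), Stenian (1200–1000), Tonian (1000–720), Cryogenian (720–635), Ediacaran (635–538.8), Cambrian (538.8–485.4).
That is 6 complete periods.

6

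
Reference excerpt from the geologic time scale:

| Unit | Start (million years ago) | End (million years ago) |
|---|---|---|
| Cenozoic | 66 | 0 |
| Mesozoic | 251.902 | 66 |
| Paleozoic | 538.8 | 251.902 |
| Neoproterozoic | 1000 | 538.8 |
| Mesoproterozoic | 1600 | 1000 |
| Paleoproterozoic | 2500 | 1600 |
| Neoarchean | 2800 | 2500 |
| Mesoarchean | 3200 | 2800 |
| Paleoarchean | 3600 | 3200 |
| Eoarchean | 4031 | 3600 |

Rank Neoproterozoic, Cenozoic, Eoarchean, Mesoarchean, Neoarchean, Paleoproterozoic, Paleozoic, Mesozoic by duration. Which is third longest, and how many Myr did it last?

Durations: Neoproterozoic 461.2; Cenozoic 66; Eoarchean 431; Mesoarchean 400; Neoarchean 300; Paleoproterozoic 900; Paleozoic 286.898; Mesozoic 185.902 Myr.
Sorted longest-first: Paleoproterozoic (900), Neoproterozoic (461.2), Eoarchean (431), Mesoarchean (400), Neoarchean (300), Paleozoic (286.898), Mesozoic (185.902), Cenozoic (66).
The third longest is Eoarchean at 431 Myr.

Eoarchean, 431 million years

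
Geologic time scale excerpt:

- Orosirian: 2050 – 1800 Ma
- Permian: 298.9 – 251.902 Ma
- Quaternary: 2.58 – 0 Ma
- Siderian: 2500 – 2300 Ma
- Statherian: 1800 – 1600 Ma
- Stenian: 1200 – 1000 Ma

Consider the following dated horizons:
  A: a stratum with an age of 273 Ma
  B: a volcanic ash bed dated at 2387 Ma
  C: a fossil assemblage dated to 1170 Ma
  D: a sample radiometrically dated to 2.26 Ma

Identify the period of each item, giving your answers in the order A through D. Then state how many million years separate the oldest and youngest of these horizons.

A — Permian; B — Siderian; C — Stenian; D — Quaternary; span 2384.74 million years

A: 273 Ma lies in 298.9–251.902 Ma, so Permian.
B: 2387 Ma lies in 2500–2300 Ma, so Siderian.
C: 1170 Ma lies in 1200–1000 Ma, so Stenian.
D: 2.26 Ma lies in 2.58–0 Ma, so Quaternary.
Oldest = 2387 Ma, youngest = 2.26 Ma → span 2384.74 Myr.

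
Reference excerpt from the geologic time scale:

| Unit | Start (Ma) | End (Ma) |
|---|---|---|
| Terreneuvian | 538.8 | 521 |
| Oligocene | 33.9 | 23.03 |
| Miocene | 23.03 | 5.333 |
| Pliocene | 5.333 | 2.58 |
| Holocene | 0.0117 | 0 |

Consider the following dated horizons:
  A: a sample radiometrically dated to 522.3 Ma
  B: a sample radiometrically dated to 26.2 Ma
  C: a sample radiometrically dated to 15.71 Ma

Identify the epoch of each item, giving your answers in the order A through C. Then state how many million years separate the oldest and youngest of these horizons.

A: 522.3 Ma lies in 538.8–521 Ma, so Terreneuvian.
B: 26.2 Ma lies in 33.9–23.03 Ma, so Oligocene.
C: 15.71 Ma lies in 23.03–5.333 Ma, so Miocene.
Oldest = 522.3 Ma, youngest = 15.71 Ma → span 506.59 Myr.

A — Terreneuvian; B — Oligocene; C — Miocene; span 506.59 million years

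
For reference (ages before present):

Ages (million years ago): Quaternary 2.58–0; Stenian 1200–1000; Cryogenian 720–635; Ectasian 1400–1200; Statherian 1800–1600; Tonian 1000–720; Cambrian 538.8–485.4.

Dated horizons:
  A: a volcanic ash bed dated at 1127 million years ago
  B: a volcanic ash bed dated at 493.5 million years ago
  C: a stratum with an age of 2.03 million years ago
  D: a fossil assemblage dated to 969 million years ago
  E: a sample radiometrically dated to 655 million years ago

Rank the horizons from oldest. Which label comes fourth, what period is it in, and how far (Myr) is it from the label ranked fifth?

Sorted oldest-first by Ma: A (1127), D (969), E (655), B (493.5), C (2.03).
The fourth oldest is B at 493.5 Ma, which lies in 538.8–485.4 Ma: the Cambrian.
The fifth oldest is C at 2.03 Ma; separation = |493.5 − 2.03| = 491.47 Myr.

B, in the Cambrian; 491.47 million years to C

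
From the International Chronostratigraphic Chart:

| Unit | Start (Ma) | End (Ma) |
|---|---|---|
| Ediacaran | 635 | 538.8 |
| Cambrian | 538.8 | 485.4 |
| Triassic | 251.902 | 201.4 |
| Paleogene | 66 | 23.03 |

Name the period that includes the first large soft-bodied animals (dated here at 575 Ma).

Ediacaran

575 Ma lies between 635 and 538.8 Ma, so it falls in the Ediacaran.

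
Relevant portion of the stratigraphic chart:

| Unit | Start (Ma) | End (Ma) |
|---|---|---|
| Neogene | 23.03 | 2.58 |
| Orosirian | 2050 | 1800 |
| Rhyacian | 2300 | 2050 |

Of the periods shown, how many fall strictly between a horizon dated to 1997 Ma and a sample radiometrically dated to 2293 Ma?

Checking each listed span, none has both start < 2293 Ma and end > 1997 Ma — every period straddles one of the two dates or lies outside them — so the count is 0.

0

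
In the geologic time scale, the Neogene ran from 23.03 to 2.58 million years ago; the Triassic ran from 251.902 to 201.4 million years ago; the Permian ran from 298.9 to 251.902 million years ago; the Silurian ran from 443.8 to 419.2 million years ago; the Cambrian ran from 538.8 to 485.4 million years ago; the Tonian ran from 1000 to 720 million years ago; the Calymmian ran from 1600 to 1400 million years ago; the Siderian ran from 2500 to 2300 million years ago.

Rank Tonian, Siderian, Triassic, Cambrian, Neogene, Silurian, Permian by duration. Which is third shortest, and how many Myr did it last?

Start − end for each: Tonian 1000 − 720 = 280; Siderian 2500 − 2300 = 200; Triassic 251.902 − 201.4 = 50.502; Cambrian 538.8 − 485.4 = 53.4; Neogene 23.03 − 2.58 = 20.45; Silurian 443.8 − 419.2 = 24.6; Permian 298.9 − 251.902 = 46.998.
Ranking these from shortest: Neogene < Silurian < Permian < Triassic < Cambrian < Siderian < Tonian.
Position 3 in that ranking is Permian, which lasted 46.998 Myr.

Permian, 46.998 million years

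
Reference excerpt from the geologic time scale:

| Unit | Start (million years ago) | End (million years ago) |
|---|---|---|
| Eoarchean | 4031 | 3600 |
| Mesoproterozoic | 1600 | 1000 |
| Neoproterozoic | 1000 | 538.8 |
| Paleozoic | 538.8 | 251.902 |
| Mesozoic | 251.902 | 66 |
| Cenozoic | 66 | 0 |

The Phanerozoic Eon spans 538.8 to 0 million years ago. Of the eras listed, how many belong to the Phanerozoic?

3

Eras inside 538.8–0 Ma: Paleozoic, Mesozoic, Cenozoic — 3 in total.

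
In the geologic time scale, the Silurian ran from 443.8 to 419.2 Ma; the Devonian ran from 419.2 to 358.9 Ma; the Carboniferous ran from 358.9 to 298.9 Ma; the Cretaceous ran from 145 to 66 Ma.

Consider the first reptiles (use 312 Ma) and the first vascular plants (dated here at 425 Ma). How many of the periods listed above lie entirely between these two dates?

1

425 Ma sits inside the Silurian (443.8–419.2) and 312 Ma inside the Carboniferous (358.9–298.9); neither of those is wholly between the two dates.
The listed periods lying completely between them are Devonian — 1 in all.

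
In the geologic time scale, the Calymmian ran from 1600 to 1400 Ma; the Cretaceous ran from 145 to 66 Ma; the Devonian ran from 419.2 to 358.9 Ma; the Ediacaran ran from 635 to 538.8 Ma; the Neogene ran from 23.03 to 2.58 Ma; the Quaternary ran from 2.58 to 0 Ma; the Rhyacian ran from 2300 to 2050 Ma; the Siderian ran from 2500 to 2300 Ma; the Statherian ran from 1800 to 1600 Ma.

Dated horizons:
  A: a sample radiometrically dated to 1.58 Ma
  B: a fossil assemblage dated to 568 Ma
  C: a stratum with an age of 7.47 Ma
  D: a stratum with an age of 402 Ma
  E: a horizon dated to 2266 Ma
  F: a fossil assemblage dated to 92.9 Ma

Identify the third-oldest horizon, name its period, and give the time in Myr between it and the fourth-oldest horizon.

D, in the Devonian; 309.1 million years to F

Sorted oldest-first by Ma: E (2266), B (568), D (402), F (92.9), C (7.47), A (1.58).
The third oldest is D at 402 Ma, which lies in 419.2–358.9 Ma: the Devonian.
The fourth oldest is F at 92.9 Ma; separation = |402 − 92.9| = 309.1 Myr.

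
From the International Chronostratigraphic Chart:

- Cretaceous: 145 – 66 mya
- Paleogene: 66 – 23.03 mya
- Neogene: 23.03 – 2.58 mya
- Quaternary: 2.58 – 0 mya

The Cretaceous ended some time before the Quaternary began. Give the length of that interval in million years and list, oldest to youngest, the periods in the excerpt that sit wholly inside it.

63.42 million years; Paleogene, Neogene

End of Cretaceous = 66 Ma; start of Quaternary = 2.58 Ma.
Gap = 66 − 2.58 = 63.42 Myr.
Periods wholly inside 66–2.58 Ma: Paleogene (66–23.03), Neogene (23.03–2.58).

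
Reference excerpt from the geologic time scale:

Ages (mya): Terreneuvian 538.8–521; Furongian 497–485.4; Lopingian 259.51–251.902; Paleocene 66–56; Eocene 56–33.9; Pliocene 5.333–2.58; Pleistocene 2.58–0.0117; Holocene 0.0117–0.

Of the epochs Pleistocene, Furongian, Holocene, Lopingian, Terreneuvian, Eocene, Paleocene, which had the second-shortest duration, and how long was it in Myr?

Durations: Pleistocene 2.5683; Furongian 11.6; Holocene 0.0117; Lopingian 7.608; Terreneuvian 17.8; Eocene 22.1; Paleocene 10 Myr.
Sorted shortest-first: Holocene (0.0117), Pleistocene (2.5683), Lopingian (7.608), Paleocene (10), Furongian (11.6), Terreneuvian (17.8), Eocene (22.1).
The second shortest is Pleistocene at 2.5683 Myr.

Pleistocene, 2.5683 million years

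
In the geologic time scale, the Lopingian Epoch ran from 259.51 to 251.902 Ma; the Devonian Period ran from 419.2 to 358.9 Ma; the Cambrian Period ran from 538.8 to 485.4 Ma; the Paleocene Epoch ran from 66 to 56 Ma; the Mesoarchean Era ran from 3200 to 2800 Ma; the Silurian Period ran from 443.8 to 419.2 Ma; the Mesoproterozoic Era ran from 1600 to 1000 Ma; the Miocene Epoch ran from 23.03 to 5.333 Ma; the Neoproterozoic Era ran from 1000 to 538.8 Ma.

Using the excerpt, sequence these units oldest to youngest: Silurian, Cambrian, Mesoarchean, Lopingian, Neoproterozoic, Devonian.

Mesoarchean, Neoproterozoic, Cambrian, Silurian, Devonian, Lopingian

The oldest of these is Mesoarchean (starts 3200 Ma) and the youngest is Lopingian (ends 251.902 Ma).
In between, by decreasing start age: Neoproterozoic (1000), Cambrian (538.8), Silurian (443.8), Devonian (419.2).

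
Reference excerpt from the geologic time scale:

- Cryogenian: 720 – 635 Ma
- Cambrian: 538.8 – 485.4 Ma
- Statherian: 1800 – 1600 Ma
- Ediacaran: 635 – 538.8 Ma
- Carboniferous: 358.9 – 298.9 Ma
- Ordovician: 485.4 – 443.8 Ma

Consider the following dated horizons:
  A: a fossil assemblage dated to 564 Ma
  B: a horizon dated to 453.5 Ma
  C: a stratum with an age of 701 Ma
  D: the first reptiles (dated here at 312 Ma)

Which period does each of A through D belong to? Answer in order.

Match each age against the start–end ranges in the excerpt: A = 564 Ma → Ediacaran (635–538.8); B = 453.5 Ma → Ordovician (485.4–443.8); C = 701 Ma → Cryogenian (720–635); D = 312 Ma → Carboniferous (358.9–298.9).

A — Ediacaran; B — Ordovician; C — Cryogenian; D — Carboniferous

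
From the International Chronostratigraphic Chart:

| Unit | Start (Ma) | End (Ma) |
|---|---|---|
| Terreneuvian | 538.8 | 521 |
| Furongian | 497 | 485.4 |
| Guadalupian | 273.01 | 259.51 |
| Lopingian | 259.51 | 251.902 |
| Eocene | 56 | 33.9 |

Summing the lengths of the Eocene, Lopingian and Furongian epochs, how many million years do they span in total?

Duration is start − end for each: (56 − 33.9) + (259.51 − 251.902) + (497 − 485.4).
That is 22.1 + 7.608 + 11.6, which totals 41.308 million years.

41.308 million years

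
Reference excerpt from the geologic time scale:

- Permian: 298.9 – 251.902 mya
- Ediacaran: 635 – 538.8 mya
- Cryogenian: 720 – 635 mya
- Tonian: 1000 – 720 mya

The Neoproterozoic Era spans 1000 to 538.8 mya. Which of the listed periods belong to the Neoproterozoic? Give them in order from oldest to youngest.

Tonian, Cryogenian, Ediacaran

Periods with both bounds inside 1000–538.8 Ma: Tonian (1000–720), Cryogenian (720–635), Ediacaran (635–538.8).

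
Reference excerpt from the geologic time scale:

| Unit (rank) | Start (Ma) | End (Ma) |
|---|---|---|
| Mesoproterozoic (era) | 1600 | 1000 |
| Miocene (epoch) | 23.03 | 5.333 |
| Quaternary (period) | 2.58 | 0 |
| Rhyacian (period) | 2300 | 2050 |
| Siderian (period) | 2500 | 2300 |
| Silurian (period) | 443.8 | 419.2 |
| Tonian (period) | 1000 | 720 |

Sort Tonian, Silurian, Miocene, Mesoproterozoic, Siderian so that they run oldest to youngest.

Read off each span (Ma): Tonian 1000–720; Silurian 443.8–419.2; Miocene 23.03–5.333; Mesoproterozoic 1600–1000; Siderian 2500–2300.
Larger Ma is older, so oldest→youngest is Siderian, Mesoproterozoic, Tonian, Silurian, Miocene.

Siderian → Mesoproterozoic → Tonian → Silurian → Miocene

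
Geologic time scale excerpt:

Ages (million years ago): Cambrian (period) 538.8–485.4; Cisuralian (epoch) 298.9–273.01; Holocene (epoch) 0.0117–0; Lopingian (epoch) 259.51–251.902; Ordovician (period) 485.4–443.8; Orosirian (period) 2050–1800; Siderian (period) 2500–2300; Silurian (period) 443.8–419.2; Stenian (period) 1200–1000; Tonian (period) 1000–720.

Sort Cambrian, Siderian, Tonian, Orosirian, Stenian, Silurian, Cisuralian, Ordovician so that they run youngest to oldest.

Cisuralian, Silurian, Ordovician, Cambrian, Tonian, Stenian, Orosirian, Siderian

The oldest of these is Siderian (starts 2500 Ma) and the youngest is Cisuralian (ends 273.01 Ma).
In between, by decreasing start age: Orosirian (2050), Stenian (1200), Tonian (1000), Cambrian (538.8), Ordovician (485.4), Silurian (443.8).
Listing youngest first means reversing that sequence.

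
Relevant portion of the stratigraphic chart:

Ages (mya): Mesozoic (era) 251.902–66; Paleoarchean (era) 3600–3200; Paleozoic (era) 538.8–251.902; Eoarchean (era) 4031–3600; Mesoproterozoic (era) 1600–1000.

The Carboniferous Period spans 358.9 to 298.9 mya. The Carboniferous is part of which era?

The Carboniferous (358.9–298.9 Ma) lies entirely within 538.8–251.902 Ma, the Paleozoic Era.

Paleozoic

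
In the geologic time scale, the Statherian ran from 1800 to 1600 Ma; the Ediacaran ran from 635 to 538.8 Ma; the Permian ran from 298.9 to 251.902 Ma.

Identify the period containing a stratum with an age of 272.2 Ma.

272.2 Ma lies between 298.9 and 251.902 Ma, so it falls in the Permian.

Permian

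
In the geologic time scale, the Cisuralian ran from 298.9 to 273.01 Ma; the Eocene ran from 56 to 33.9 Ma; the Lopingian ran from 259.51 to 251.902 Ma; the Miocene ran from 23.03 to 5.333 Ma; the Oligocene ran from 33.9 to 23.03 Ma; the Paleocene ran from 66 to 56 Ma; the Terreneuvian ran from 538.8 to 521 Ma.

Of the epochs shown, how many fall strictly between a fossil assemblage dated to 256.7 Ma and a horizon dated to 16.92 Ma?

3

The older date is 256.7 Ma and the younger is 16.92 Ma.
Epochs with start < 256.7 and end > 16.92 Ma: Paleocene (66–56), Eocene (56–33.9), Oligocene (33.9–23.03).
That is 3 complete epochs.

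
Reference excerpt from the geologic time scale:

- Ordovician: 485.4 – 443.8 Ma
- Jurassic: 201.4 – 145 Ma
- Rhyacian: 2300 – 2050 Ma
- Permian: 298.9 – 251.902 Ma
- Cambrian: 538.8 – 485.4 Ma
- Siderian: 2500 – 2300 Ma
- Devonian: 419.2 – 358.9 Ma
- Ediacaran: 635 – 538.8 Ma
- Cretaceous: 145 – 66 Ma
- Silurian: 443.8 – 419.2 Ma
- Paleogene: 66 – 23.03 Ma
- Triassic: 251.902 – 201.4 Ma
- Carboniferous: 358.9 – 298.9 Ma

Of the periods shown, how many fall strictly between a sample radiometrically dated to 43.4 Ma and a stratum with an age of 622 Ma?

9

The older date is 622 Ma and the younger is 43.4 Ma.
Periods with start < 622 and end > 43.4 Ma: Cambrian (538.8–485.4), Ordovician (485.4–443.8), Silurian (443.8–419.2), Devonian (419.2–358.9), Carboniferous (358.9–298.9), Permian (298.9–251.902), Triassic (251.902–201.4), Jurassic (201.4–145), Cretaceous (145–66).
That is 9 complete periods.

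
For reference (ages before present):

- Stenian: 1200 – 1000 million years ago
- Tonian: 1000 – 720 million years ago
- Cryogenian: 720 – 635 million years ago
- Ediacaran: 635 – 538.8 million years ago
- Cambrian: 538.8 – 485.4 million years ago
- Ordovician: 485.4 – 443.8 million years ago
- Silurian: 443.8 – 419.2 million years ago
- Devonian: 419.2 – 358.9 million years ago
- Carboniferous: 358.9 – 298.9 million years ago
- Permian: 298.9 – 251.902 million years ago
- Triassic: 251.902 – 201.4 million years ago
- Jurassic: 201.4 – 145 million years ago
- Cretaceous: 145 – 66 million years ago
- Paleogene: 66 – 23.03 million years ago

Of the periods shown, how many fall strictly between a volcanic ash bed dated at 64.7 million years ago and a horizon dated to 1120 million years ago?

12

The older date is 1120 Ma and the younger is 64.7 Ma.
Periods with start < 1120 and end > 64.7 Ma: Tonian (1000–720), Cryogenian (720–635), Ediacaran (635–538.8), Cambrian (538.8–485.4), Ordovician (485.4–443.8), Silurian (443.8–419.2), Devonian (419.2–358.9), Carboniferous (358.9–298.9), Permian (298.9–251.902), Triassic (251.902–201.4), Jurassic (201.4–145), Cretaceous (145–66).
That is 12 complete periods.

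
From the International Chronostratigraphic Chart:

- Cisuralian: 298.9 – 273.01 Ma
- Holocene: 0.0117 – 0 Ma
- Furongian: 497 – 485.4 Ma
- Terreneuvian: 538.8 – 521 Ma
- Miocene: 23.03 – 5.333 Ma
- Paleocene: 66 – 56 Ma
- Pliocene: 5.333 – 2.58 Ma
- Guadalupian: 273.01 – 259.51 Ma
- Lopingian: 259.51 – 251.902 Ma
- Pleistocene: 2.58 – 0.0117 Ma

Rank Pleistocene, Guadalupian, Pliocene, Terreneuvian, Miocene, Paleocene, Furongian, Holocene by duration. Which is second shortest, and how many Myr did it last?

Pleistocene, 2.5683 million years

Durations: Pleistocene 2.5683; Guadalupian 13.5; Pliocene 2.753; Terreneuvian 17.8; Miocene 17.697; Paleocene 10; Furongian 11.6; Holocene 0.0117 Myr.
Sorted shortest-first: Holocene (0.0117), Pleistocene (2.5683), Pliocene (2.753), Paleocene (10), Furongian (11.6), Guadalupian (13.5), Miocene (17.697), Terreneuvian (17.8).
The second shortest is Pleistocene at 2.5683 Myr.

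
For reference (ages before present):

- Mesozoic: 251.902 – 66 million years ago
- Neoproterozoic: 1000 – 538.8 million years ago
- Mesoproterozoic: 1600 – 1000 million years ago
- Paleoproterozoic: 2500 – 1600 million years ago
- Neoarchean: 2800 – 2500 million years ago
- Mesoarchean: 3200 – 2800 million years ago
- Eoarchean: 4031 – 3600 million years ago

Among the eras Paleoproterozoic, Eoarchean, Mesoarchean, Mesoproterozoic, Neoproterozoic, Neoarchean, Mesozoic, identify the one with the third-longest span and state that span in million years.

Neoproterozoic, 461.2 million years

Start − end for each: Paleoproterozoic 2500 − 1600 = 900; Eoarchean 4031 − 3600 = 431; Mesoarchean 3200 − 2800 = 400; Mesoproterozoic 1600 − 1000 = 600; Neoproterozoic 1000 − 538.8 = 461.2; Neoarchean 2800 − 2500 = 300; Mesozoic 251.902 − 66 = 185.902.
Ranking these from longest: Paleoproterozoic > Mesoproterozoic > Neoproterozoic > Eoarchean > Mesoarchean > Neoarchean > Mesozoic.
Position 3 in that ranking is Neoproterozoic, which lasted 461.2 Myr.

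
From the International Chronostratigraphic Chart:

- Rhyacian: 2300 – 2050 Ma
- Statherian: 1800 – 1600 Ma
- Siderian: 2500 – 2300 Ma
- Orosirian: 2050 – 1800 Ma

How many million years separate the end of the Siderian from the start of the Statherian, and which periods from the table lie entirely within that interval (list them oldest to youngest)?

End of Siderian = 2300 Ma; start of Statherian = 1800 Ma.
Gap = 2300 − 1800 = 500 Myr.
Periods wholly inside 2300–1800 Ma: Rhyacian (2300–2050), Orosirian (2050–1800).

500 million years; Rhyacian, Orosirian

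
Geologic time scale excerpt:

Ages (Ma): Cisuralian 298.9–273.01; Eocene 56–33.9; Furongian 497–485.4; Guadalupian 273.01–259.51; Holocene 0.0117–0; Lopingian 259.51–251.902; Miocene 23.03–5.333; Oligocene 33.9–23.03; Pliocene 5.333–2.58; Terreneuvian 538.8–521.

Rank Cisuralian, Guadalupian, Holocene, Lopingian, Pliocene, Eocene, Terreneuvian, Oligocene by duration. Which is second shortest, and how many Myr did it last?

Pliocene, 2.753 million years

Durations: Cisuralian 25.89; Guadalupian 13.5; Holocene 0.0117; Lopingian 7.608; Pliocene 2.753; Eocene 22.1; Terreneuvian 17.8; Oligocene 10.87 Myr.
Sorted shortest-first: Holocene (0.0117), Pliocene (2.753), Lopingian (7.608), Oligocene (10.87), Guadalupian (13.5), Terreneuvian (17.8), Eocene (22.1), Cisuralian (25.89).
The second shortest is Pliocene at 2.753 Myr.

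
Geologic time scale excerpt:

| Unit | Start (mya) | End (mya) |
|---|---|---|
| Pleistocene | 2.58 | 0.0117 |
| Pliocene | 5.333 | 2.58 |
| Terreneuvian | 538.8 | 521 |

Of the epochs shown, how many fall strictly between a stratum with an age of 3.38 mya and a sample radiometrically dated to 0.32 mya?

The older date is 3.38 Ma and the younger is 0.32 Ma.
No epoch both begins after 3.38 Ma and ends before 0.32 Ma, so the count is 0.

0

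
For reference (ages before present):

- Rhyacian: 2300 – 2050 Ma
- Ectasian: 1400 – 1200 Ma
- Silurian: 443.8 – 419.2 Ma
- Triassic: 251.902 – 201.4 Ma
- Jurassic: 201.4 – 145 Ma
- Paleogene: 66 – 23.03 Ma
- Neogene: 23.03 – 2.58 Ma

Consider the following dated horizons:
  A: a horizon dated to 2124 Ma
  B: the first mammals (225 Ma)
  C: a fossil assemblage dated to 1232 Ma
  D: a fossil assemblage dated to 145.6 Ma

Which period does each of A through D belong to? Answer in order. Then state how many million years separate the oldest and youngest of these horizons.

Match each age against the start–end ranges in the excerpt: A = 2124 Ma → Rhyacian (2300–2050); B = 225 Ma → Triassic (251.902–201.4); C = 1232 Ma → Ectasian (1400–1200); D = 145.6 Ma → Jurassic (201.4–145).
The largest age is 2124 Ma and the smallest is 145.6 Ma; their difference is 1978.4 Myr.

A — Rhyacian; B — Triassic; C — Ectasian; D — Jurassic; span 1978.4 million years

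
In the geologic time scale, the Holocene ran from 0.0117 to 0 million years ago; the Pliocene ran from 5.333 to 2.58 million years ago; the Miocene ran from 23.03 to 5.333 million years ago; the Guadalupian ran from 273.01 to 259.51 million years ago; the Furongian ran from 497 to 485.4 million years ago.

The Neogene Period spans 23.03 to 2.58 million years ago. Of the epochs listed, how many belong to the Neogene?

Epochs inside 23.03–2.58 Ma: Miocene, Pliocene — 2 in total.

2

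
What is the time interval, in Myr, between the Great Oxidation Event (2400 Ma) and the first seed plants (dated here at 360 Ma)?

2040 million years

2400 − 360 = 2040 million years.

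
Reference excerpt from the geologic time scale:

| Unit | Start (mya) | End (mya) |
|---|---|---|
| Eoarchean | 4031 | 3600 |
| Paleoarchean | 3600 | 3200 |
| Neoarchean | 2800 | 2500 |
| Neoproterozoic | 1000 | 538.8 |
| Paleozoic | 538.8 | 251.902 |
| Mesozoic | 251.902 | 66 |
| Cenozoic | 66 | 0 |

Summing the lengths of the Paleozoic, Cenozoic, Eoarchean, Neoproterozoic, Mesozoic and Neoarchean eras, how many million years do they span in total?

1731 million years

Duration is start − end for each: (538.8 − 251.902) + (66 − 0) + (4031 − 3600) + (1000 − 538.8) + (251.902 − 66) + (2800 − 2500).
That is 286.898 + 66 + 431 + 461.2 + 185.902 + 300, which totals 1731 million years.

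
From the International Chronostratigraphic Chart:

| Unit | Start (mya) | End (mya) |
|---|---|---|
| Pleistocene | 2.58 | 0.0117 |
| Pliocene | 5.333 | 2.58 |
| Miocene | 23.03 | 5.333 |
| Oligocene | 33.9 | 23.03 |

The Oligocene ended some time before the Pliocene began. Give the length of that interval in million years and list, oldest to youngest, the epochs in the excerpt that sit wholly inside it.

End of Oligocene = 23.03 Ma; start of Pliocene = 5.333 Ma.
Gap = 23.03 − 5.333 = 17.697 Myr.
Epochs wholly inside 23.03–5.333 Ma: Miocene (23.03–5.333).

17.697 million years; Miocene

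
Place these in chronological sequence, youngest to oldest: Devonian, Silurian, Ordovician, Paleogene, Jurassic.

Paleogene, Jurassic, Devonian, Silurian, Ordovician

Era membership (oldest first within each) — Paleozoic: Ordovician, Silurian, Devonian; Mesozoic: Jurassic; Cenozoic: Paleogene. Paleozoic precedes Mesozoic, which precedes Cenozoic. Concatenating the groups in that era order and then reversing gives youngest to oldest.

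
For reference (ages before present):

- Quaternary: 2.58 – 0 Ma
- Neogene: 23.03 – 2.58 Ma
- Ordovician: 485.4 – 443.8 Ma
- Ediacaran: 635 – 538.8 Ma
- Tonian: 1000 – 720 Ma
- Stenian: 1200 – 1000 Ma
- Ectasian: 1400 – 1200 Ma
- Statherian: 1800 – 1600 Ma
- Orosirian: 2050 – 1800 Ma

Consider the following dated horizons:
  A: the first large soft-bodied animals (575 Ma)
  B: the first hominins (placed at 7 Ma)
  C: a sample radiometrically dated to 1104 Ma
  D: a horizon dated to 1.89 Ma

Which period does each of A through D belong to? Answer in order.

Match each age against the start–end ranges in the excerpt: A = 575 Ma → Ediacaran (635–538.8); B = 7 Ma → Neogene (23.03–2.58); C = 1104 Ma → Stenian (1200–1000); D = 1.89 Ma → Quaternary (2.58–0).

A — Ediacaran; B — Neogene; C — Stenian; D — Quaternary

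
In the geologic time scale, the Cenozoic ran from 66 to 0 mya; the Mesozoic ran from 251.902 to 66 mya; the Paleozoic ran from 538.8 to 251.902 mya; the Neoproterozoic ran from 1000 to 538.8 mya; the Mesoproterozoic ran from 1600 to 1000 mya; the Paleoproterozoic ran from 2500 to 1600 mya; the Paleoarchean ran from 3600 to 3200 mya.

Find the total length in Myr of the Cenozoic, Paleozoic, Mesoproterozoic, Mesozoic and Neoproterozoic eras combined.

Each duration: Cenozoic = 66; Paleozoic = 286.898; Mesoproterozoic = 600; Mesozoic = 185.902; Neoproterozoic = 461.2.
Sum: 66 + 286.898 + 600 + 185.902 + 461.2 = 1600 Myr.

1600 million years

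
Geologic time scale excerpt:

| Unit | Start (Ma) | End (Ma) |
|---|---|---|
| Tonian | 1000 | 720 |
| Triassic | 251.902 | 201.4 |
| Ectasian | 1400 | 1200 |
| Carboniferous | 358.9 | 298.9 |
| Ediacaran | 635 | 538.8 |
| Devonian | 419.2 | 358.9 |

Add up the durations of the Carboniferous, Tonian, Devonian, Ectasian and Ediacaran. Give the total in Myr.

Each duration: Carboniferous = 60; Tonian = 280; Devonian = 60.3; Ectasian = 200; Ediacaran = 96.2.
Sum: 60 + 280 + 60.3 + 200 + 96.2 = 696.5 Myr.

696.5 million years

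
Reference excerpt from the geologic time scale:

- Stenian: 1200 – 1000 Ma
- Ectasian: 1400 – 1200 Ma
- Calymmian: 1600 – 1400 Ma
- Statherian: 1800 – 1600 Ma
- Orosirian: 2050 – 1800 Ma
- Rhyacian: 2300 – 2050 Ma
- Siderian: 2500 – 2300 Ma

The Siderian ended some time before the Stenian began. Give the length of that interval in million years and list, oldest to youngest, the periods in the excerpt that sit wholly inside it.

1100 million years; Rhyacian, Orosirian, Statherian, Calymmian, Ectasian

The Siderian closes at 2300 Ma and the Stenian opens at 1200 Ma, so the interval is 2300 − 1200 = 1100 Myr.
A period fits inside if it starts at or after 2300 Ma and ends at or before 1200 Ma; oldest first that gives Rhyacian, Orosirian, Statherian, Calymmian, Ectasian.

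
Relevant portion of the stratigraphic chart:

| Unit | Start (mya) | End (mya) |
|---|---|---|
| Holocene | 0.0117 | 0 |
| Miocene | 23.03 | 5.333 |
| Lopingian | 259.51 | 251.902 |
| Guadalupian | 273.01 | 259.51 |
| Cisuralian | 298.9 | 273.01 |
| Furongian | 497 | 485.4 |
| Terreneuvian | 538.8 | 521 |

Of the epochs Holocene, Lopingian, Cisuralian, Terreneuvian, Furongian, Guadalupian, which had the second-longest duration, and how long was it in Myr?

Start − end for each: Holocene 0.0117 − 0 = 0.0117; Lopingian 259.51 − 251.902 = 7.608; Cisuralian 298.9 − 273.01 = 25.89; Terreneuvian 538.8 − 521 = 17.8; Furongian 497 − 485.4 = 11.6; Guadalupian 273.01 − 259.51 = 13.5.
Ranking these from longest: Cisuralian > Terreneuvian > Guadalupian > Furongian > Lopingian > Holocene.
Position 2 in that ranking is Terreneuvian, which lasted 17.8 Myr.

Terreneuvian, 17.8 million years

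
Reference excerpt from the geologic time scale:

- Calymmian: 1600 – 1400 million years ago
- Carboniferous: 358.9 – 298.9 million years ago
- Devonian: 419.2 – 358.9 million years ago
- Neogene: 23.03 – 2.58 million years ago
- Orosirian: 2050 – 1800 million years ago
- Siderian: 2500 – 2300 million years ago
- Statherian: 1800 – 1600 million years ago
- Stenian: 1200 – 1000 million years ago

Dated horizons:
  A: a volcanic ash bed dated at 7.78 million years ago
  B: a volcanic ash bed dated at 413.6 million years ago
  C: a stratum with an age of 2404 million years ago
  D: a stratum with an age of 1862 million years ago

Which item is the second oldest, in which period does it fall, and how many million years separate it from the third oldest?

Larger Ma means older, so oldest first: C 2404 > D 1862 > B 413.6 > A 7.78.
Counting 2 along gives D (1862 Ma); the excerpt puts that inside the Orosirian, 2050–1800 Ma.
Next in line is B (413.6 Ma), and 1862 − 413.6 = 1448.4 Myr.

D, in the Orosirian; 1448.4 million years to B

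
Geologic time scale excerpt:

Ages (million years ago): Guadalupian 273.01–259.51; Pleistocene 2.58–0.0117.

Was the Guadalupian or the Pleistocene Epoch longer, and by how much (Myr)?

Guadalupian: 273.01 − 259.51 = 13.5 Myr.
Pleistocene: 2.58 − 0.0117 = 2.5683 Myr.
Difference: 13.5 − 2.5683 = 10.9317 Myr, so the Guadalupian was longer.

Guadalupian, by 10.9317 million years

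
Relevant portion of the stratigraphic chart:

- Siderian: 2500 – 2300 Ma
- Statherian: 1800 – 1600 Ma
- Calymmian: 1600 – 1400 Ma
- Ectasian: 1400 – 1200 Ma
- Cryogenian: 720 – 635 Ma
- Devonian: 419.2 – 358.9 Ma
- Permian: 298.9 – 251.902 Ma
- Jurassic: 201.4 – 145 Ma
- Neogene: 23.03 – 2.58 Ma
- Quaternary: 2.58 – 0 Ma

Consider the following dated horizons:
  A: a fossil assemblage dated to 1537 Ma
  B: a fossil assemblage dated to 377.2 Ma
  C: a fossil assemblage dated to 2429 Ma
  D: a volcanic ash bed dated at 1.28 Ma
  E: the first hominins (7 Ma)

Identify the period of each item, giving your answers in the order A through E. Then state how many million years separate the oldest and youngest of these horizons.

A — Calymmian; B — Devonian; C — Siderian; D — Quaternary; E — Neogene; span 2427.72 million years

Match each age against the start–end ranges in the excerpt: A = 1537 Ma → Calymmian (1600–1400); B = 377.2 Ma → Devonian (419.2–358.9); C = 2429 Ma → Siderian (2500–2300); D = 1.28 Ma → Quaternary (2.58–0); E = 7 Ma → Neogene (23.03–2.58).
The largest age is 2429 Ma and the smallest is 1.28 Ma; their difference is 2427.72 Myr.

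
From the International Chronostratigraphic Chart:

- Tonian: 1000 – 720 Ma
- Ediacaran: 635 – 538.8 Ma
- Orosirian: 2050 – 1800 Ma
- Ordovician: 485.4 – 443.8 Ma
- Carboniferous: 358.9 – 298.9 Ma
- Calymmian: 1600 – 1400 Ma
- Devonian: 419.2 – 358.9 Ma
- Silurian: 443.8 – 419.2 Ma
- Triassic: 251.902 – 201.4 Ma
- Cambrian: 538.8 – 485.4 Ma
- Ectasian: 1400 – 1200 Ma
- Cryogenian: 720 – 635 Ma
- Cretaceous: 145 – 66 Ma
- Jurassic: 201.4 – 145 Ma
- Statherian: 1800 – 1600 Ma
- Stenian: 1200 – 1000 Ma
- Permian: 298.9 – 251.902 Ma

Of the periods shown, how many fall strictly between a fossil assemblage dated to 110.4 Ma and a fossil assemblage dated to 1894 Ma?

15

1894 Ma sits inside the Orosirian (2050–1800) and 110.4 Ma inside the Cretaceous (145–66); neither of those is wholly between the two dates.
The listed periods lying completely between them are Statherian, Calymmian, Ectasian, Stenian, Tonian, Cryogenian, Ediacaran, Cambrian, Ordovician, Silurian, Devonian, Carboniferous, Permian, Triassic, Jurassic — 15 in all.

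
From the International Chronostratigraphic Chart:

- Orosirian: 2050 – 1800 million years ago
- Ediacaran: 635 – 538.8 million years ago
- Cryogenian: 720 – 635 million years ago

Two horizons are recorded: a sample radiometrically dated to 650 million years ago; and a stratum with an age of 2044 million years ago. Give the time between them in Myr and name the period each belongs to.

1394 million years apart; the first in the Cryogenian, the second in the Orosirian

Elapsed time: 2044 − 650 = 1394 Myr.
650 Ma lies within 720–635 Ma: Cryogenian.
2044 Ma lies within 2050–1800 Ma: Orosirian.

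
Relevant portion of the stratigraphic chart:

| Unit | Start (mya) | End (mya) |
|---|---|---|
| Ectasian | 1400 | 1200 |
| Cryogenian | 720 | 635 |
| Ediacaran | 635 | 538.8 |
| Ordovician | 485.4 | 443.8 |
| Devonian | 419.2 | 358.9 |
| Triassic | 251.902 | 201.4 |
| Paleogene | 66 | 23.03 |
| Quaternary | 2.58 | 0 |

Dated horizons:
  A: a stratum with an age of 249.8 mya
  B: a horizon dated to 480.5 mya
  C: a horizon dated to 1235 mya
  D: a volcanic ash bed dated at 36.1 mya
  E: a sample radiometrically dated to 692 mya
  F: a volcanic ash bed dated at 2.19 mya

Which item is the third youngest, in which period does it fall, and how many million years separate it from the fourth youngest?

A, in the Triassic; 230.7 million years to B

Sorted youngest-first by Ma: F (2.19), D (36.1), A (249.8), B (480.5), E (692), C (1235).
The third youngest is A at 249.8 Ma, which lies in 251.902–201.4 Ma: the Triassic.
The fourth youngest is B at 480.5 Ma; separation = |249.8 − 480.5| = 230.7 Myr.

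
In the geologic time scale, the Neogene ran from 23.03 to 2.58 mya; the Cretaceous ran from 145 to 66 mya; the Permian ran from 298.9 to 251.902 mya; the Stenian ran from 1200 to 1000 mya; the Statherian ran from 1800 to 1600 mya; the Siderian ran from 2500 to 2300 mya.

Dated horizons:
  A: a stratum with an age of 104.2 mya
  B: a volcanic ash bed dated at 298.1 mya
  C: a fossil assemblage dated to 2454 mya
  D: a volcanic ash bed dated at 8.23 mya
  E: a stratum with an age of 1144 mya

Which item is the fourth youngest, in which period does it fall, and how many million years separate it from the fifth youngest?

E, in the Stenian; 1310 million years to C

Smaller Ma means younger, so youngest first: D 8.23 < A 104.2 < B 298.1 < E 1144 < C 2454.
Counting 4 along gives E (1144 Ma); the excerpt puts that inside the Stenian, 1200–1000 Ma.
Next in line is C (2454 Ma), and 2454 − 1144 = 1310 Myr.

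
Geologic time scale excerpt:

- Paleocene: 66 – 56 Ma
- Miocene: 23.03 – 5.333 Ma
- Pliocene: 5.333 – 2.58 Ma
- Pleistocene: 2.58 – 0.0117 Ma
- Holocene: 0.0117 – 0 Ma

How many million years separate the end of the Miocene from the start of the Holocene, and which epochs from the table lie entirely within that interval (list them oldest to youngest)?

The Miocene closes at 5.333 Ma and the Holocene opens at 0.0117 Ma, so the interval is 5.333 − 0.0117 = 5.3213 Myr.
An epoch fits inside if it starts at or after 5.333 Ma and ends at or before 0.0117 Ma; oldest first that gives Pliocene, Pleistocene.

5.3213 million years; Pliocene, Pleistocene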